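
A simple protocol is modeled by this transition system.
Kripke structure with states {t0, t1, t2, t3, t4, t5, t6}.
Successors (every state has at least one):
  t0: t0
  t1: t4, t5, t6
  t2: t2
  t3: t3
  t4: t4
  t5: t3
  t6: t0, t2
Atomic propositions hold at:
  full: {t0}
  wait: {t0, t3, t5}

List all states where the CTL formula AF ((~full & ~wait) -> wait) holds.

{t0, t3, t5}

Sat(~full) = {t1, t2, t3, t4, t5, t6}
Sat(~wait) = {t1, t2, t4, t6}
Sat(~full & ~wait) = {t1, t2, t4, t6}
Sat((~full & ~wait) -> wait) = {t0, t3, t5}
AF ((~full & ~wait) -> wait): least fixpoint, start Z0 = {t0, t3, t5}, add states with every successor in Z. Already a fixed point.
Sat(AF ((~full & ~wait) -> wait)) = {t0, t3, t5}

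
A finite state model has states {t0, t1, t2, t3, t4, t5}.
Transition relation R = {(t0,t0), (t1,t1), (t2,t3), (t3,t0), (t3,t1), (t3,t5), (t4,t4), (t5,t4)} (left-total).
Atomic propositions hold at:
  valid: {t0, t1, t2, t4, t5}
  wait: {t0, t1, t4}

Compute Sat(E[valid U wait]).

{t0, t1, t4, t5}

E[valid U wait]: least fixpoint, start Z0 = Sat(wait) = {t0, t1, t4}, add states in Sat(valid) with some successor in Z. Z1 = {t0, t1, t4, t5}; fixed.
Sat(E[valid U wait]) = {t0, t1, t4, t5}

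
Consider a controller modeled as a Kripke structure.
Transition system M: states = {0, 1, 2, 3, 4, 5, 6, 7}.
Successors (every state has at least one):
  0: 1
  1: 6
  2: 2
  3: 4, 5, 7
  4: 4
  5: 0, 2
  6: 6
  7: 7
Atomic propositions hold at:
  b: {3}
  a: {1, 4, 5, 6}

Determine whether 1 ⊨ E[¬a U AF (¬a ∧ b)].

No

Sat(¬a) = {0, 2, 3, 7}
Sat(¬a ∧ b) = {3}
AF (¬a ∧ b): least fixpoint, start Z0 = {3}, add states with every successor in Z. Already a fixed point.
Sat(AF (¬a ∧ b)) = {3}
E[¬a U AF (¬a ∧ b)]: least fixpoint, start Z0 = Sat(AF (¬a ∧ b)) = {3}, add states in Sat(¬a) with some successor in Z. Already a fixed point.
Sat(E[¬a U AF (¬a ∧ b)]) = {3}
1 ∉ Sat(E[¬a U AF (¬a ∧ b)]) = {3}, so the formula does not hold at 1.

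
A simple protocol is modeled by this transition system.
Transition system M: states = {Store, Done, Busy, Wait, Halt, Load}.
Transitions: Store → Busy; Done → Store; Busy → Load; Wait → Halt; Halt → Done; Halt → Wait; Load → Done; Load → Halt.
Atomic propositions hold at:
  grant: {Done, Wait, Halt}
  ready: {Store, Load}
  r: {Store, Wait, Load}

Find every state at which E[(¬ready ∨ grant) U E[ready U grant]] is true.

{Done, Busy, Wait, Halt, Load}

Sat(¬ready) = {Done, Busy, Wait, Halt}
Sat(¬ready ∨ grant) = {Done, Busy, Wait, Halt}
E[ready U grant]: least fixpoint, start Z0 = Sat(grant) = {Done, Wait, Halt}, add states in Sat(ready) with some successor in Z. Z1 = {Done, Wait, Halt, Load}; fixed.
Sat(E[ready U grant]) = {Done, Wait, Halt, Load}
E[(¬ready ∨ grant) U E[ready U grant]]: least fixpoint, start Z0 = Sat(E[ready U grant]) = {Done, Wait, Halt, Load}, add states in Sat(¬ready ∨ grant) with some successor in Z. Z1 = {Done, Busy, Wait, Halt, Load}; fixed.
Sat(E[(¬ready ∨ grant) U E[ready U grant]]) = {Done, Busy, Wait, Halt, Load}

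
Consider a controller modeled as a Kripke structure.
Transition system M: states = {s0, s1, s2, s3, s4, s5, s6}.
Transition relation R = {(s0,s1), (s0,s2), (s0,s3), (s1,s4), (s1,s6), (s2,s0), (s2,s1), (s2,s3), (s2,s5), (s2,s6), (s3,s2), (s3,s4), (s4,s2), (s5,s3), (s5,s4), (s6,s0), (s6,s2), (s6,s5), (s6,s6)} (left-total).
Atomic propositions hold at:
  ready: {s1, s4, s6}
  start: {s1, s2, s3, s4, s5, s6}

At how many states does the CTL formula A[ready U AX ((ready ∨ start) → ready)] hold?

Sat(ready ∨ start) = {s1, s2, s3, s4, s5, s6}
Sat((ready ∨ start) → ready) = {s0, s1, s4, s6}
Sat(AX ((ready ∨ start) → ready)) = {s : every successor in {s0, s1, s4, s6}} = {s1}
A[ready U AX ((ready ∨ start) → ready)]: least fixpoint, start Z0 = Sat(AX ((ready ∨ start) → ready)) = {s1}, add states in Sat(ready) with every successor in Z. Already a fixed point.
Sat(A[ready U AX ((ready ∨ start) → ready)]) = {s1}
|Sat(A[ready U AX ((ready ∨ start) → ready)])| = |{s1}| = 1.

1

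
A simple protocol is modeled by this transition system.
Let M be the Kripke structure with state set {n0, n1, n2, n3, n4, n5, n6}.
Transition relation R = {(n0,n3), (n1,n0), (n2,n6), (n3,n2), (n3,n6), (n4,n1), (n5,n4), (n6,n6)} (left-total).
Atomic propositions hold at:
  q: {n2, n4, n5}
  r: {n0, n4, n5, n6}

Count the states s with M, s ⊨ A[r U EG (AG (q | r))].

2

Sat(q | r) = {n0, n2, n4, n5, n6}
AG (q | r): greatest fixpoint, start Z0 = {n0, n2, n4, n5, n6}, keep only states in Sat with every successor in Z. Z1 = {n2, n5, n6}; Z2 = {n2, n6}; fixed.
Sat(AG (q | r)) = {n2, n6}
EG (AG (q | r)): greatest fixpoint, start Z0 = {n2, n6}, keep only states in Sat with some successor in Z. Already a fixed point.
Sat(EG (AG (q | r))) = {n2, n6}
A[r U EG (AG (q | r))]: least fixpoint, start Z0 = Sat(EG (AG (q | r))) = {n2, n6}, add states in Sat(r) with every successor in Z. Already a fixed point.
Sat(A[r U EG (AG (q | r))]) = {n2, n6}
|Sat(A[r U EG (AG (q | r))])| = |{n2, n6}| = 2.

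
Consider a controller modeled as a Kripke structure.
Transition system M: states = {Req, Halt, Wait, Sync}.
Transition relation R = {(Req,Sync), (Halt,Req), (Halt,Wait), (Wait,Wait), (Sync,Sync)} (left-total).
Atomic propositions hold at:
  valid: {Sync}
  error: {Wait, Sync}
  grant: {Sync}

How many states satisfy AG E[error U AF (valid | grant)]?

Sat(valid | grant) = {Sync}
AF (valid | grant): least fixpoint, start Z0 = {Sync}, add states with every successor in Z. Z1 = {Req, Sync}; fixed.
Sat(AF (valid | grant)) = {Req, Sync}
E[error U AF (valid | grant)]: least fixpoint, start Z0 = Sat(AF (valid | grant)) = {Req, Sync}, add states in Sat(error) with some successor in Z. Already a fixed point.
Sat(E[error U AF (valid | grant)]) = {Req, Sync}
AG E[error U AF (valid | grant)]: greatest fixpoint, start Z0 = {Req, Sync}, keep only states in Sat with every successor in Z. Already a fixed point.
Sat(AG E[error U AF (valid | grant)]) = {Req, Sync}
|Sat(AG E[error U AF (valid | grant)])| = |{Req, Sync}| = 2.

2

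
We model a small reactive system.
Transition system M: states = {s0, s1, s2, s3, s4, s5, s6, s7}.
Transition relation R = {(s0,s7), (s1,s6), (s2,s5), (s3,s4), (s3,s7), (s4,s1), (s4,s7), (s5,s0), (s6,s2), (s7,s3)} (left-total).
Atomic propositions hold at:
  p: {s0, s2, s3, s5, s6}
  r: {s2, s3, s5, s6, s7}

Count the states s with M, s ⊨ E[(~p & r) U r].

5

Sat(~p) = {s1, s4, s7}
Sat(~p & r) = {s7}
E[(~p & r) U r]: least fixpoint, start Z0 = Sat(r) = {s2, s3, s5, s6, s7}, add states in Sat(~p & r) with some successor in Z. Already a fixed point.
Sat(E[(~p & r) U r]) = {s2, s3, s5, s6, s7}
|Sat(E[(~p & r) U r])| = |{s2, s3, s5, s6, s7}| = 5.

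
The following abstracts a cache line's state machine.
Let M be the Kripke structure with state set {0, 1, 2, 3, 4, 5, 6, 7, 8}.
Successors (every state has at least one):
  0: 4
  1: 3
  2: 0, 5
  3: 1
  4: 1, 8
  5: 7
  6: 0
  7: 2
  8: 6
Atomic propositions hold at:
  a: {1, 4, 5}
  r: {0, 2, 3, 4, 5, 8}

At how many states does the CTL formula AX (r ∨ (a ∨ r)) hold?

7

Sat(a ∨ r) = {0, 1, 2, 3, 4, 5, 8}
Sat(r ∨ (a ∨ r)) = {0, 1, 2, 3, 4, 5, 8}
Sat(AX (r ∨ (a ∨ r))) = {s : every successor in {0, 1, 2, 3, 4, 5, 8}} = {0, 1, 2, 3, 4, 6, 7}
|Sat(AX (r ∨ (a ∨ r)))| = |{0, 1, 2, 3, 4, 6, 7}| = 7.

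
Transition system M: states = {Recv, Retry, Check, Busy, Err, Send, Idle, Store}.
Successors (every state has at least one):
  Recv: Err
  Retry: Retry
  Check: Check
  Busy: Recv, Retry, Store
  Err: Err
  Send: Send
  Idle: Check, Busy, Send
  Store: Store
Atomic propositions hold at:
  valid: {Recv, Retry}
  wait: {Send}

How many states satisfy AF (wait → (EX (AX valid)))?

7

Sat(AX valid) = {s : every successor in {Recv, Retry}} = {Retry}
Sat(EX (AX valid)) = {s : some successor in {Retry}} = {Retry, Busy}
Sat(wait → (EX (AX valid))) = {Recv, Retry, Check, Busy, Err, Idle, Store}
AF (wait → (EX (AX valid))): least fixpoint, start Z0 = {Recv, Retry, Check, Busy, Err, Idle, Store}, add states with every successor in Z. Already a fixed point.
Sat(AF (wait → (EX (AX valid)))) = {Recv, Retry, Check, Busy, Err, Idle, Store}
|Sat(AF (wait → (EX (AX valid))))| = |{Recv, Retry, Check, Busy, Err, Idle, Store}| = 7.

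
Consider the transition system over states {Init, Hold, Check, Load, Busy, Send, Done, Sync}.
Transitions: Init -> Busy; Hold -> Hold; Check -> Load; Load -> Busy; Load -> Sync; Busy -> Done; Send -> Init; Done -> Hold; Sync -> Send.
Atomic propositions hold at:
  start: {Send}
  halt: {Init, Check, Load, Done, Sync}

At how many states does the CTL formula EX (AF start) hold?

AF start: least fixpoint, start Z0 = {Send}, add states with every successor in Z. Z1 = {Send, Sync}; fixed.
Sat(AF start) = {Send, Sync}
Sat(EX (AF start)) = {s : some successor in {Send, Sync}} = {Load, Sync}
|Sat(EX (AF start))| = |{Load, Sync}| = 2.

2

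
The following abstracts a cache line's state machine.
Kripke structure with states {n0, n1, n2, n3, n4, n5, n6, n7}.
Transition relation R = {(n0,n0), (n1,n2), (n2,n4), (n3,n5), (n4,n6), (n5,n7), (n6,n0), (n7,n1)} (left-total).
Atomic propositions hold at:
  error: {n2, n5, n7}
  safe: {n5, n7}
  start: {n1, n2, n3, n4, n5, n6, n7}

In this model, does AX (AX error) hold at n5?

Sat(AX error) = {s : every successor in {n2, n5, n7}} = {n1, n3, n5}
Sat(AX (AX error)) = {s : every successor in {n1, n3, n5}} = {n3, n7}
n5 ∉ Sat(AX (AX error)) = {n3, n7}, so the formula does not hold at n5.

No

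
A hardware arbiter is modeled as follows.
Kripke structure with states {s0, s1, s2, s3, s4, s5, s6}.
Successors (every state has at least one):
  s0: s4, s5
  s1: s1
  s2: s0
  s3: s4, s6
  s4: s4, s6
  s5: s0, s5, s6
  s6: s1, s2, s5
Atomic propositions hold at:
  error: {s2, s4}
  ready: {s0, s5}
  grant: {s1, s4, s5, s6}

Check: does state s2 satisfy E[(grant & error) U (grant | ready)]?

Sat(grant & error) = {s4}
Sat(grant | ready) = {s0, s1, s4, s5, s6}
E[(grant & error) U (grant | ready)]: least fixpoint, start Z0 = Sat((grant | ready)) = {s0, s1, s4, s5, s6}, add states in Sat(grant & error) with some successor in Z. Already a fixed point.
Sat(E[(grant & error) U (grant | ready)]) = {s0, s1, s4, s5, s6}
s2 ∉ Sat(E[(grant & error) U (grant | ready)]) = {s0, s1, s4, s5, s6}, so the formula does not hold at s2.

No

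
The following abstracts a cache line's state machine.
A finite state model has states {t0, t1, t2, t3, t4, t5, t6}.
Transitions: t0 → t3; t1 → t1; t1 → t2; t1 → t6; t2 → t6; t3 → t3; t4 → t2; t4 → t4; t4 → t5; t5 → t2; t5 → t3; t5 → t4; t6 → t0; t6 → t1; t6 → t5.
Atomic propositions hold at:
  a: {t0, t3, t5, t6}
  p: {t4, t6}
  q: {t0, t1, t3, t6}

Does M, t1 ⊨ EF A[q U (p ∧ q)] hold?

Yes

Sat(p ∧ q) = {t6}
A[q U (p ∧ q)]: least fixpoint, start Z0 = Sat((p ∧ q)) = {t6}, add states in Sat(q) with every successor in Z. Already a fixed point.
Sat(A[q U (p ∧ q)]) = {t6}
EF A[q U (p ∧ q)]: least fixpoint, start Z0 = {t6}, add states with some successor in Z. Z1 = {t1, t2, t6}; Z2 = {t1, t2, t4, t5, t6}; fixed.
Sat(EF A[q U (p ∧ q)]) = {t1, t2, t4, t5, t6}
t1 ∈ Sat(EF A[q U (p ∧ q)]) = {t1, t2, t4, t5, t6}, so the formula holds at t1.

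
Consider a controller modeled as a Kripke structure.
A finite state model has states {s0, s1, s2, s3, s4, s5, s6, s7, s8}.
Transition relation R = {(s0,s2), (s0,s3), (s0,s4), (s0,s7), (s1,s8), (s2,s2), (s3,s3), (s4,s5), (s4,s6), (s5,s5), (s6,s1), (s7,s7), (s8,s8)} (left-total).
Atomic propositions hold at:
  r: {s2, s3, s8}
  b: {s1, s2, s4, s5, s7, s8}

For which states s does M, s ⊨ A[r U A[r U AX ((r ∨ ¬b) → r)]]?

Sat(¬b) = {s0, s3, s6}
Sat(r ∨ ¬b) = {s0, s2, s3, s6, s8}
Sat((r ∨ ¬b) → r) = {s1, s2, s3, s4, s5, s7, s8}
Sat(AX ((r ∨ ¬b) → r)) = {s : every successor in {s1, s2, s3, s4, s5, s7, s8}} = {s0, s1, s2, s3, s5, s6, s7, s8}
A[r U AX ((r ∨ ¬b) → r)]: least fixpoint, start Z0 = Sat(AX ((r ∨ ¬b) → r)) = {s0, s1, s2, s3, s5, s6, s7, s8}, add states in Sat(r) with every successor in Z. Already a fixed point.
Sat(A[r U AX ((r ∨ ¬b) → r)]) = {s0, s1, s2, s3, s5, s6, s7, s8}
A[r U A[r U AX ((r ∨ ¬b) → r)]]: least fixpoint, start Z0 = Sat(A[r U AX ((r ∨ ¬b) → r)]) = {s0, s1, s2, s3, s5, s6, s7, s8}, add states in Sat(r) with every successor in Z. Already a fixed point.
Sat(A[r U A[r U AX ((r ∨ ¬b) → r)]]) = {s0, s1, s2, s3, s5, s6, s7, s8}

{s0, s1, s2, s3, s5, s6, s7, s8}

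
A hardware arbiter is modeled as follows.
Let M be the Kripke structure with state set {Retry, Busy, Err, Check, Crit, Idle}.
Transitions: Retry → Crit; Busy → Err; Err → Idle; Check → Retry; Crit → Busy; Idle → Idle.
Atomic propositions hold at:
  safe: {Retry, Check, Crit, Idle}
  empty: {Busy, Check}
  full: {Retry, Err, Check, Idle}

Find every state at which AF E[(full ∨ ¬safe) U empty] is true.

Sat(¬safe) = {Busy, Err}
Sat(full ∨ ¬safe) = {Retry, Busy, Err, Check, Idle}
E[(full ∨ ¬safe) U empty]: least fixpoint, start Z0 = Sat(empty) = {Busy, Check}, add states in Sat(full ∨ ¬safe) with some successor in Z. Already a fixed point.
Sat(E[(full ∨ ¬safe) U empty]) = {Busy, Check}
AF E[(full ∨ ¬safe) U empty]: least fixpoint, start Z0 = {Busy, Check}, add states with every successor in Z. Z1 = {Busy, Check, Crit}; Z2 = {Retry, Busy, Check, Crit}; fixed.
Sat(AF E[(full ∨ ¬safe) U empty]) = {Retry, Busy, Check, Crit}

{Retry, Busy, Check, Crit}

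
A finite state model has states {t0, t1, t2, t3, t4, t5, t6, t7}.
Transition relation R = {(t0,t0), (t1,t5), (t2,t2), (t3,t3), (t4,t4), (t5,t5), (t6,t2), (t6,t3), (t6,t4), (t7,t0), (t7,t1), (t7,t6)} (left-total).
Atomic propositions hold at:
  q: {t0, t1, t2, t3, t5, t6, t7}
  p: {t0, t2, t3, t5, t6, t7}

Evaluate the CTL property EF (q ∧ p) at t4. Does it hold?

No

Sat(q ∧ p) = {t0, t2, t3, t5, t6, t7}
EF (q ∧ p): least fixpoint, start Z0 = {t0, t2, t3, t5, t6, t7}, add states with some successor in Z. Z1 = {t0, t1, t2, t3, t5, t6, t7}; fixed.
Sat(EF (q ∧ p)) = {t0, t1, t2, t3, t5, t6, t7}
t4 ∉ Sat(EF (q ∧ p)) = {t0, t1, t2, t3, t5, t6, t7}, so the formula does not hold at t4.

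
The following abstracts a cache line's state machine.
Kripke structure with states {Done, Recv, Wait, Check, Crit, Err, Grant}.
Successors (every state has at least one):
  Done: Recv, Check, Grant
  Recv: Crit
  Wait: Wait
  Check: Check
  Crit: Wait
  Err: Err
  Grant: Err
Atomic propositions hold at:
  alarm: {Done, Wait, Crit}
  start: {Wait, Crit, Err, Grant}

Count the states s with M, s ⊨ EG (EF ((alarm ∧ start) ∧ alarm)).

4

Sat(alarm ∧ start) = {Wait, Crit}
Sat((alarm ∧ start) ∧ alarm) = {Wait, Crit}
EF ((alarm ∧ start) ∧ alarm): least fixpoint, start Z0 = {Wait, Crit}, add states with some successor in Z. Z1 = {Recv, Wait, Crit}; Z2 = {Done, Recv, Wait, Crit}; fixed.
Sat(EF ((alarm ∧ start) ∧ alarm)) = {Done, Recv, Wait, Crit}
EG (EF ((alarm ∧ start) ∧ alarm)): greatest fixpoint, start Z0 = {Done, Recv, Wait, Crit}, keep only states in Sat with some successor in Z. Already a fixed point.
Sat(EG (EF ((alarm ∧ start) ∧ alarm))) = {Done, Recv, Wait, Crit}
|Sat(EG (EF ((alarm ∧ start) ∧ alarm)))| = |{Done, Recv, Wait, Crit}| = 4.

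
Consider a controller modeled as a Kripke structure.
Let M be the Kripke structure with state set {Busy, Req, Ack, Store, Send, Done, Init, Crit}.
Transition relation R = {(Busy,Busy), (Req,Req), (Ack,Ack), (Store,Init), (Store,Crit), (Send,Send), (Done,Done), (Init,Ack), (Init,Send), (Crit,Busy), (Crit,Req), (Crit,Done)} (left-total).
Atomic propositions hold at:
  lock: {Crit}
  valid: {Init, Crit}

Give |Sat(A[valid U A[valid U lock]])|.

A[valid U lock]: least fixpoint, start Z0 = Sat(lock) = {Crit}, add states in Sat(valid) with every successor in Z. Already a fixed point.
Sat(A[valid U lock]) = {Crit}
A[valid U A[valid U lock]]: least fixpoint, start Z0 = Sat(A[valid U lock]) = {Crit}, add states in Sat(valid) with every successor in Z. Already a fixed point.
Sat(A[valid U A[valid U lock]]) = {Crit}
|Sat(A[valid U A[valid U lock]])| = |{Crit}| = 1.

1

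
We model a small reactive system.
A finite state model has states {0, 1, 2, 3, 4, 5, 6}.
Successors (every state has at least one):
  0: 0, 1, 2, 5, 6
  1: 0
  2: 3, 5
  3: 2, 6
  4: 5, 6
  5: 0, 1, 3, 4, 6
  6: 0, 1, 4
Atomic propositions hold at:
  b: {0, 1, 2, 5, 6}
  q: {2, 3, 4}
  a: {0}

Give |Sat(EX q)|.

Sat(EX q) = {s : some successor in {2, 3, 4}} = {0, 2, 3, 5, 6}
|Sat(EX q)| = |{0, 2, 3, 5, 6}| = 5.

5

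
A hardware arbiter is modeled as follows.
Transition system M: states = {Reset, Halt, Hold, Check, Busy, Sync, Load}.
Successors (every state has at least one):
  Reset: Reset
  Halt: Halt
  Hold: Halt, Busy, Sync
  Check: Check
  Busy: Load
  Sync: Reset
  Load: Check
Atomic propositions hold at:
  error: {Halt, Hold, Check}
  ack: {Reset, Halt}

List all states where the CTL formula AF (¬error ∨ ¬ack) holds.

Sat(¬error) = {Reset, Busy, Sync, Load}
Sat(¬ack) = {Hold, Check, Busy, Sync, Load}
Sat(¬error ∨ ¬ack) = {Reset, Hold, Check, Busy, Sync, Load}
AF (¬error ∨ ¬ack): least fixpoint, start Z0 = {Reset, Hold, Check, Busy, Sync, Load}, add states with every successor in Z. Already a fixed point.
Sat(AF (¬error ∨ ¬ack)) = {Reset, Hold, Check, Busy, Sync, Load}

{Reset, Hold, Check, Busy, Sync, Load}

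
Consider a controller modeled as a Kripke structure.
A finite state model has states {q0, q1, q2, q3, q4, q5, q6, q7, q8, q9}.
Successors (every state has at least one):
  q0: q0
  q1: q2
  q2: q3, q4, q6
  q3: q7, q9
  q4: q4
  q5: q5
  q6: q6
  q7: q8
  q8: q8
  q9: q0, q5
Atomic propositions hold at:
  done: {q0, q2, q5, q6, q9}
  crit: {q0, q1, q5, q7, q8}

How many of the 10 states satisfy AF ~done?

5

Sat(~done) = {q1, q3, q4, q7, q8}
AF ~done: least fixpoint, start Z0 = {q1, q3, q4, q7, q8}, add states with every successor in Z. Already a fixed point.
Sat(AF ~done) = {q1, q3, q4, q7, q8}
|Sat(AF ~done)| = |{q1, q3, q4, q7, q8}| = 5.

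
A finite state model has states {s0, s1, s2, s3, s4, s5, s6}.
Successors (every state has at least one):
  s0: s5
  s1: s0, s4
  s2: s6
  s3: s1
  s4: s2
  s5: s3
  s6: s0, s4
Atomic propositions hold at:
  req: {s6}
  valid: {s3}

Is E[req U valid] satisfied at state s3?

E[req U valid]: least fixpoint, start Z0 = Sat(valid) = {s3}, add states in Sat(req) with some successor in Z. Already a fixed point.
Sat(E[req U valid]) = {s3}
s3 ∈ Sat(E[req U valid]) = {s3}, so the formula holds at s3.

Yes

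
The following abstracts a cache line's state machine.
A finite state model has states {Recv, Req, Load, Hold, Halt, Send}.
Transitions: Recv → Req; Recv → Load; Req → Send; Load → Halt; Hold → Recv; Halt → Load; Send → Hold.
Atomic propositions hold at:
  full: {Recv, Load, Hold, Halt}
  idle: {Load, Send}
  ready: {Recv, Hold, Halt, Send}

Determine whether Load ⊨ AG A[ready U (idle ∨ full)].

Yes

Sat(idle ∨ full) = {Recv, Load, Hold, Halt, Send}
A[ready U (idle ∨ full)]: least fixpoint, start Z0 = Sat((idle ∨ full)) = {Recv, Load, Hold, Halt, Send}, add states in Sat(ready) with every successor in Z. Already a fixed point.
Sat(A[ready U (idle ∨ full)]) = {Recv, Load, Hold, Halt, Send}
AG A[ready U (idle ∨ full)]: greatest fixpoint, start Z0 = {Recv, Load, Hold, Halt, Send}, keep only states in Sat with every successor in Z. Z1 = {Load, Hold, Halt, Send}; Z2 = {Load, Halt, Send}; Z3 = {Load, Halt}; fixed.
Sat(AG A[ready U (idle ∨ full)]) = {Load, Halt}
Load ∈ Sat(AG A[ready U (idle ∨ full)]) = {Load, Halt}, so the formula holds at Load.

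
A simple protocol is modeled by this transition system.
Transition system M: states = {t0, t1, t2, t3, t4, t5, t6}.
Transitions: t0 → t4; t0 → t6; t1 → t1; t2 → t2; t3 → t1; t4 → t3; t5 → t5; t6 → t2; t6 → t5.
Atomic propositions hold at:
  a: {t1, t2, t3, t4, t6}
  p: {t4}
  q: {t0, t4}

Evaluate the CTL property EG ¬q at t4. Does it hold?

Sat(¬q) = {t1, t2, t3, t5, t6}
EG ¬q: greatest fixpoint, start Z0 = {t1, t2, t3, t5, t6}, keep only states in Sat with some successor in Z. Already a fixed point.
Sat(EG ¬q) = {t1, t2, t3, t5, t6}
t4 ∉ Sat(EG ¬q) = {t1, t2, t3, t5, t6}, so the formula does not hold at t4.

No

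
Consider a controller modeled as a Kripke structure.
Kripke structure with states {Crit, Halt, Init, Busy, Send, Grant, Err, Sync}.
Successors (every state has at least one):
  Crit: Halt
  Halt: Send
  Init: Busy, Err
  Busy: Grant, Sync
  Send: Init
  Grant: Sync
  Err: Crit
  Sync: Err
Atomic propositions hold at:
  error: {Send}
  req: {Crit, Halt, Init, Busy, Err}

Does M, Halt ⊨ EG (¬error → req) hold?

Yes

Sat(¬error) = {Crit, Halt, Init, Busy, Grant, Err, Sync}
Sat(¬error → req) = {Crit, Halt, Init, Busy, Send, Err}
EG (¬error → req): greatest fixpoint, start Z0 = {Crit, Halt, Init, Busy, Send, Err}, keep only states in Sat with some successor in Z. Z1 = {Crit, Halt, Init, Send, Err}; fixed.
Sat(EG (¬error → req)) = {Crit, Halt, Init, Send, Err}
Halt ∈ Sat(EG (¬error → req)) = {Crit, Halt, Init, Send, Err}, so the formula holds at Halt.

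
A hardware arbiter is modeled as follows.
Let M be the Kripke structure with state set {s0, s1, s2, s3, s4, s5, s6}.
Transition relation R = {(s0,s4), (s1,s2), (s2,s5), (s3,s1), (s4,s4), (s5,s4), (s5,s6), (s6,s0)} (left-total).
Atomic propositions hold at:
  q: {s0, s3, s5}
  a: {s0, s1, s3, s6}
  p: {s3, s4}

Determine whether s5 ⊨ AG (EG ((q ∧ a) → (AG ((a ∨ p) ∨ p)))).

Yes

Sat(q ∧ a) = {s0, s3}
Sat(a ∨ p) = {s0, s1, s3, s4, s6}
Sat((a ∨ p) ∨ p) = {s0, s1, s3, s4, s6}
AG ((a ∨ p) ∨ p): greatest fixpoint, start Z0 = {s0, s1, s3, s4, s6}, keep only states in Sat with every successor in Z. Z1 = {s0, s3, s4, s6}; Z2 = {s0, s4, s6}; fixed.
Sat(AG ((a ∨ p) ∨ p)) = {s0, s4, s6}
Sat((q ∧ a) → (AG ((a ∨ p) ∨ p))) = {s0, s1, s2, s4, s5, s6}
EG ((q ∧ a) → (AG ((a ∨ p) ∨ p))): greatest fixpoint, start Z0 = {s0, s1, s2, s4, s5, s6}, keep only states in Sat with some successor in Z. Already a fixed point.
Sat(EG ((q ∧ a) → (AG ((a ∨ p) ∨ p)))) = {s0, s1, s2, s4, s5, s6}
AG (EG ((q ∧ a) → (AG ((a ∨ p) ∨ p)))): greatest fixpoint, start Z0 = {s0, s1, s2, s4, s5, s6}, keep only states in Sat with every successor in Z. Already a fixed point.
Sat(AG (EG ((q ∧ a) → (AG ((a ∨ p) ∨ p))))) = {s0, s1, s2, s4, s5, s6}
s5 ∈ Sat(AG (EG ((q ∧ a) → (AG ((a ∨ p) ∨ p))))) = {s0, s1, s2, s4, s5, s6}, so the formula holds at s5.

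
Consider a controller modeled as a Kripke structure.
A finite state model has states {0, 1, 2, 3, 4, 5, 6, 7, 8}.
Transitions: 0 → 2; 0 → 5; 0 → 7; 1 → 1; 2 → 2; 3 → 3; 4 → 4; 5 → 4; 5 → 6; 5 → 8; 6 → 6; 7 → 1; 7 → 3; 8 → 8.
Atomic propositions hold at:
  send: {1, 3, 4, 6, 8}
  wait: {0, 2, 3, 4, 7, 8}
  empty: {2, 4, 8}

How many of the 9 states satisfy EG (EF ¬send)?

Sat(¬send) = {0, 2, 5, 7}
EF ¬send: least fixpoint, start Z0 = {0, 2, 5, 7}, add states with some successor in Z. Already a fixed point.
Sat(EF ¬send) = {0, 2, 5, 7}
EG (EF ¬send): greatest fixpoint, start Z0 = {0, 2, 5, 7}, keep only states in Sat with some successor in Z. Z1 = {0, 2}; fixed.
Sat(EG (EF ¬send)) = {0, 2}
|Sat(EG (EF ¬send))| = |{0, 2}| = 2.

2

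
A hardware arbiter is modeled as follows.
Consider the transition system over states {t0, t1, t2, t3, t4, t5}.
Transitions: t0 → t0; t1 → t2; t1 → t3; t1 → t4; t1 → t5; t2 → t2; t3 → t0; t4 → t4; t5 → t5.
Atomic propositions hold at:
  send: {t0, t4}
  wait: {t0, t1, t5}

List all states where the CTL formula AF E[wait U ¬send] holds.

{t1, t2, t3, t5}

Sat(¬send) = {t1, t2, t3, t5}
E[wait U ¬send]: least fixpoint, start Z0 = Sat(¬send) = {t1, t2, t3, t5}, add states in Sat(wait) with some successor in Z. Already a fixed point.
Sat(E[wait U ¬send]) = {t1, t2, t3, t5}
AF E[wait U ¬send]: least fixpoint, start Z0 = {t1, t2, t3, t5}, add states with every successor in Z. Already a fixed point.
Sat(AF E[wait U ¬send]) = {t1, t2, t3, t5}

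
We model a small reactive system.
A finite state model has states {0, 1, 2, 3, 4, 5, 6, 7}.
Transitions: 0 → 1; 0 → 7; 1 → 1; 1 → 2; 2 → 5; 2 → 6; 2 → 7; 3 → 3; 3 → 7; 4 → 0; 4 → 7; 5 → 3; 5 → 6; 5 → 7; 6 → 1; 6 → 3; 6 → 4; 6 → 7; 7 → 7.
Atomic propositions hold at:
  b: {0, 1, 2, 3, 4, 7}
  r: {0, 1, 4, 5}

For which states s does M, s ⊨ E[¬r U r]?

Sat(¬r) = {2, 3, 6, 7}
E[¬r U r]: least fixpoint, start Z0 = Sat(r) = {0, 1, 4, 5}, add states in Sat(¬r) with some successor in Z. Z1 = {0, 1, 2, 4, 5, 6}; fixed.
Sat(E[¬r U r]) = {0, 1, 2, 4, 5, 6}

{0, 1, 2, 4, 5, 6}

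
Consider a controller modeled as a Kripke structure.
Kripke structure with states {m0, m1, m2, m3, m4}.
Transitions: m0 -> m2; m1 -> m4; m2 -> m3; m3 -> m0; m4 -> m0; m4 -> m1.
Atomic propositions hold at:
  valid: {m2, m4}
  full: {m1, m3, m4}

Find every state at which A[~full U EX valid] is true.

{m0, m1}

Sat(~full) = {m0, m2}
Sat(EX valid) = {s : some successor in {m2, m4}} = {m0, m1}
A[~full U EX valid]: least fixpoint, start Z0 = Sat(EX valid) = {m0, m1}, add states in Sat(~full) with every successor in Z. Already a fixed point.
Sat(A[~full U EX valid]) = {m0, m1}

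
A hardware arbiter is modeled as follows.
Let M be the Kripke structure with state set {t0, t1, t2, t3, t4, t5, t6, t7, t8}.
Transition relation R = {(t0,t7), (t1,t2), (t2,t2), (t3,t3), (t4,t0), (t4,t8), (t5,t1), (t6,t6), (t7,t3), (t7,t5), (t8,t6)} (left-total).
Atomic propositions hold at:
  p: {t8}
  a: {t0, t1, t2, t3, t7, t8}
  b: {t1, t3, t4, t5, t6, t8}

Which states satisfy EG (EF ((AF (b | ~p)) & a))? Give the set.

Sat(~p) = {t0, t1, t2, t3, t4, t5, t6, t7}
Sat(b | ~p) = {t0, t1, t2, t3, t4, t5, t6, t7, t8}
AF (b | ~p): least fixpoint, start Z0 = {t0, t1, t2, t3, t4, t5, t6, t7, t8}, add states with every successor in Z. Already a fixed point.
Sat(AF (b | ~p)) = {t0, t1, t2, t3, t4, t5, t6, t7, t8}
Sat((AF (b | ~p)) & a) = {t0, t1, t2, t3, t7, t8}
EF ((AF (b | ~p)) & a): least fixpoint, start Z0 = {t0, t1, t2, t3, t7, t8}, add states with some successor in Z. Z1 = {t0, t1, t2, t3, t4, t5, t7, t8}; fixed.
Sat(EF ((AF (b | ~p)) & a)) = {t0, t1, t2, t3, t4, t5, t7, t8}
EG (EF ((AF (b | ~p)) & a)): greatest fixpoint, start Z0 = {t0, t1, t2, t3, t4, t5, t7, t8}, keep only states in Sat with some successor in Z. Z1 = {t0, t1, t2, t3, t4, t5, t7}; fixed.
Sat(EG (EF ((AF (b | ~p)) & a))) = {t0, t1, t2, t3, t4, t5, t7}

{t0, t1, t2, t3, t4, t5, t7}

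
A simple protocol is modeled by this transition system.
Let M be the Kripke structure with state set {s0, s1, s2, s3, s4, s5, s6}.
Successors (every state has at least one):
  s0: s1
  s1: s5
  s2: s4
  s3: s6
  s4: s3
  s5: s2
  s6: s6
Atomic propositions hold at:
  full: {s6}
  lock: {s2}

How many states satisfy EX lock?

1

Sat(EX lock) = {s : some successor in {s2}} = {s5}
|Sat(EX lock)| = |{s5}| = 1.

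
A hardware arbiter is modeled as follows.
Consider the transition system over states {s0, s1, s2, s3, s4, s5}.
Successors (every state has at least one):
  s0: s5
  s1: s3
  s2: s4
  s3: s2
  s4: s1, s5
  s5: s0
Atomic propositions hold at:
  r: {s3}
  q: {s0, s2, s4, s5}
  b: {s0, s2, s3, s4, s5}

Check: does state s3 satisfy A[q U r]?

A[q U r]: least fixpoint, start Z0 = Sat(r) = {s3}, add states in Sat(q) with every successor in Z. Already a fixed point.
Sat(A[q U r]) = {s3}
s3 ∈ Sat(A[q U r]) = {s3}, so the formula holds at s3.

Yes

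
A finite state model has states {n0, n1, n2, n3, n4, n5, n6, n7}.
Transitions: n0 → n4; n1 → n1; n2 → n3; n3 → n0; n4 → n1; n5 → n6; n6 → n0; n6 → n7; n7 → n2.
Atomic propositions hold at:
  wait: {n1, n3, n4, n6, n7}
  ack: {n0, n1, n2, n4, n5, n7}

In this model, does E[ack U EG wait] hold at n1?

EG wait: greatest fixpoint, start Z0 = {n1, n3, n4, n6, n7}, keep only states in Sat with some successor in Z. Z1 = {n1, n4, n6}; Z2 = {n1, n4}; fixed.
Sat(EG wait) = {n1, n4}
E[ack U EG wait]: least fixpoint, start Z0 = Sat(EG wait) = {n1, n4}, add states in Sat(ack) with some successor in Z. Z1 = {n0, n1, n4}; fixed.
Sat(E[ack U EG wait]) = {n0, n1, n4}
n1 ∈ Sat(E[ack U EG wait]) = {n0, n1, n4}, so the formula holds at n1.

Yes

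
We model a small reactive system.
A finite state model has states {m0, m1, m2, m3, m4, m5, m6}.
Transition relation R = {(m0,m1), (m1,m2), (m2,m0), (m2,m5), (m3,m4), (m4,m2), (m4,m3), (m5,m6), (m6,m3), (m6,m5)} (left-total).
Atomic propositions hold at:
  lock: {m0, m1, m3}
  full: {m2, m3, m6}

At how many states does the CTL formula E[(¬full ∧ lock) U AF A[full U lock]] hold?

Sat(¬full) = {m0, m1, m4, m5}
Sat(¬full ∧ lock) = {m0, m1}
A[full U lock]: least fixpoint, start Z0 = Sat(lock) = {m0, m1, m3}, add states in Sat(full) with every successor in Z. Already a fixed point.
Sat(A[full U lock]) = {m0, m1, m3}
AF A[full U lock]: least fixpoint, start Z0 = {m0, m1, m3}, add states with every successor in Z. Already a fixed point.
Sat(AF A[full U lock]) = {m0, m1, m3}
E[(¬full ∧ lock) U AF A[full U lock]]: least fixpoint, start Z0 = Sat(AF A[full U lock]) = {m0, m1, m3}, add states in Sat(¬full ∧ lock) with some successor in Z. Already a fixed point.
Sat(E[(¬full ∧ lock) U AF A[full U lock]]) = {m0, m1, m3}
|Sat(E[(¬full ∧ lock) U AF A[full U lock]])| = |{m0, m1, m3}| = 3.

3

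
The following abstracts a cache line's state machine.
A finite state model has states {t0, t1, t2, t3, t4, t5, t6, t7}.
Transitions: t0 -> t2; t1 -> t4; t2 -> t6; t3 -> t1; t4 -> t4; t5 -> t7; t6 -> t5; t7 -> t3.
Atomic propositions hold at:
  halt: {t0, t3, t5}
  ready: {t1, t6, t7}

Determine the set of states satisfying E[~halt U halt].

Sat(~halt) = {t1, t2, t4, t6, t7}
E[~halt U halt]: least fixpoint, start Z0 = Sat(halt) = {t0, t3, t5}, add states in Sat(~halt) with some successor in Z. Z1 = {t0, t3, t5, t6, t7}; Z2 = {t0, t2, t3, t5, t6, t7}; fixed.
Sat(E[~halt U halt]) = {t0, t2, t3, t5, t6, t7}

{t0, t2, t3, t5, t6, t7}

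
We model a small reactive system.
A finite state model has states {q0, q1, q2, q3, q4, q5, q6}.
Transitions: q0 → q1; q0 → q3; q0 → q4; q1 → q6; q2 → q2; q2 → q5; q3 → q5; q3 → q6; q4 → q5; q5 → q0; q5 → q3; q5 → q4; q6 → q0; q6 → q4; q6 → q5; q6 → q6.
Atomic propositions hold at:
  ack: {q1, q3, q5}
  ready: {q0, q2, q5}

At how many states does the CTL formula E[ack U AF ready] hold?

5

AF ready: least fixpoint, start Z0 = {q0, q2, q5}, add states with every successor in Z. Z1 = {q0, q2, q4, q5}; fixed.
Sat(AF ready) = {q0, q2, q4, q5}
E[ack U AF ready]: least fixpoint, start Z0 = Sat(AF ready) = {q0, q2, q4, q5}, add states in Sat(ack) with some successor in Z. Z1 = {q0, q2, q3, q4, q5}; fixed.
Sat(E[ack U AF ready]) = {q0, q2, q3, q4, q5}
|Sat(E[ack U AF ready])| = |{q0, q2, q3, q4, q5}| = 5.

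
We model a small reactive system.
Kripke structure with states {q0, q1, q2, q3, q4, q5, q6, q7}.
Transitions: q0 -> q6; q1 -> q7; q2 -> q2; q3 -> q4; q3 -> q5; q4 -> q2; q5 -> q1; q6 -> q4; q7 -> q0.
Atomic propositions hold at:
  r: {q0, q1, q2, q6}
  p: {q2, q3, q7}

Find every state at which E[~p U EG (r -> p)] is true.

Sat(~p) = {q0, q1, q4, q5, q6}
Sat(r -> p) = {q2, q3, q4, q5, q7}
EG (r -> p): greatest fixpoint, start Z0 = {q2, q3, q4, q5, q7}, keep only states in Sat with some successor in Z. Z1 = {q2, q3, q4}; fixed.
Sat(EG (r -> p)) = {q2, q3, q4}
E[~p U EG (r -> p)]: least fixpoint, start Z0 = Sat(EG (r -> p)) = {q2, q3, q4}, add states in Sat(~p) with some successor in Z. Z1 = {q2, q3, q4, q6}; Z2 = {q0, q2, q3, q4, q6}; fixed.
Sat(E[~p U EG (r -> p)]) = {q0, q2, q3, q4, q6}

{q0, q2, q3, q4, q6}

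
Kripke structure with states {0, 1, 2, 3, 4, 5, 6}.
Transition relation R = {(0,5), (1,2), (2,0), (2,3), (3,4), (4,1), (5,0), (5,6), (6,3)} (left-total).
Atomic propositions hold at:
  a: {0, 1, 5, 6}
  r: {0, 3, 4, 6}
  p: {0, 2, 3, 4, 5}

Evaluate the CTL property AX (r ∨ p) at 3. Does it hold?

Sat(r ∨ p) = {0, 2, 3, 4, 5, 6}
Sat(AX (r ∨ p)) = {s : every successor in {0, 2, 3, 4, 5, 6}} = {0, 1, 2, 3, 5, 6}
3 ∈ Sat(AX (r ∨ p)) = {0, 1, 2, 3, 5, 6}, so the formula holds at 3.

Yes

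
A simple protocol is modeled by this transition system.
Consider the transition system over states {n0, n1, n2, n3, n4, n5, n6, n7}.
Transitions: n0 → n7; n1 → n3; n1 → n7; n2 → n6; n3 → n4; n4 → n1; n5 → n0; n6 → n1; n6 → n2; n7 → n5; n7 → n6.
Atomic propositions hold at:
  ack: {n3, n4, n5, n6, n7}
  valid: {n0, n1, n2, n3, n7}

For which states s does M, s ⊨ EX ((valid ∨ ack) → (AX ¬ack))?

{n2, n3, n7}

Sat(valid ∨ ack) = {n0, n1, n2, n3, n4, n5, n6, n7}
Sat(¬ack) = {n0, n1, n2}
Sat(AX ¬ack) = {s : every successor in {n0, n1, n2}} = {n4, n5, n6}
Sat((valid ∨ ack) → (AX ¬ack)) = {n4, n5, n6}
Sat(EX ((valid ∨ ack) → (AX ¬ack))) = {s : some successor in {n4, n5, n6}} = {n2, n3, n7}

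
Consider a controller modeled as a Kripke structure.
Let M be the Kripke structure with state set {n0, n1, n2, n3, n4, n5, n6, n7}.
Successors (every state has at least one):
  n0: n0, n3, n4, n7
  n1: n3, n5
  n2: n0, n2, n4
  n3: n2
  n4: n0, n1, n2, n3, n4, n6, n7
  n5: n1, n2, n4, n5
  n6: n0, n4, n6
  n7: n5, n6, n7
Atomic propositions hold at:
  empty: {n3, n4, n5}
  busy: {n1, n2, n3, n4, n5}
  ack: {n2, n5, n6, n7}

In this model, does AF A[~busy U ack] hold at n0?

Sat(~busy) = {n0, n6, n7}
A[~busy U ack]: least fixpoint, start Z0 = Sat(ack) = {n2, n5, n6, n7}, add states in Sat(~busy) with every successor in Z. Already a fixed point.
Sat(A[~busy U ack]) = {n2, n5, n6, n7}
AF A[~busy U ack]: least fixpoint, start Z0 = {n2, n5, n6, n7}, add states with every successor in Z. Z1 = {n2, n3, n5, n6, n7}; Z2 = {n1, n2, n3, n5, n6, n7}; fixed.
Sat(AF A[~busy U ack]) = {n1, n2, n3, n5, n6, n7}
n0 ∉ Sat(AF A[~busy U ack]) = {n1, n2, n3, n5, n6, n7}, so the formula does not hold at n0.

No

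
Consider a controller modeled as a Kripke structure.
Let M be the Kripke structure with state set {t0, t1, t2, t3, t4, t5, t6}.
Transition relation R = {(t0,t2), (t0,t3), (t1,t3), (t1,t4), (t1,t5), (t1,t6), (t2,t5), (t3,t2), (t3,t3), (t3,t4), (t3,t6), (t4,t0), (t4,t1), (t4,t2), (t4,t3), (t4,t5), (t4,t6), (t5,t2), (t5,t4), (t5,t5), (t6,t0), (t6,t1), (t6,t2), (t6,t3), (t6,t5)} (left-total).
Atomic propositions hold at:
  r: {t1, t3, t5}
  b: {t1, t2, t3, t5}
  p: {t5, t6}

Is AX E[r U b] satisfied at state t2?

E[r U b]: least fixpoint, start Z0 = Sat(b) = {t1, t2, t3, t5}, add states in Sat(r) with some successor in Z. Already a fixed point.
Sat(E[r U b]) = {t1, t2, t3, t5}
Sat(AX E[r U b]) = {s : every successor in {t1, t2, t3, t5}} = {t0, t2}
t2 ∈ Sat(AX E[r U b]) = {t0, t2}, so the formula holds at t2.

Yes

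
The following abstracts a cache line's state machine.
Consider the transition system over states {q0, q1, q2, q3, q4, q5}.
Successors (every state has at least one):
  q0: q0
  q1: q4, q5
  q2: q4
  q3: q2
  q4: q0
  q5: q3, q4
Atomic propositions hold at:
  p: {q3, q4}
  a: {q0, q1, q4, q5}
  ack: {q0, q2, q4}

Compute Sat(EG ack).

EG ack: greatest fixpoint, start Z0 = {q0, q2, q4}, keep only states in Sat with some successor in Z. Already a fixed point.
Sat(EG ack) = {q0, q2, q4}

{q0, q2, q4}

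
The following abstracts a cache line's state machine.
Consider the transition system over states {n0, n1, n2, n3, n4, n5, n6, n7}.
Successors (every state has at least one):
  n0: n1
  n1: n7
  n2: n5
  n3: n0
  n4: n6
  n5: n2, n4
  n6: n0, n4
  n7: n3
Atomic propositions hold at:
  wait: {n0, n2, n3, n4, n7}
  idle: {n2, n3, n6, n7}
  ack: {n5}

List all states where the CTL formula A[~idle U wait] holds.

{n0, n1, n2, n3, n4, n5, n7}

Sat(~idle) = {n0, n1, n4, n5}
A[~idle U wait]: least fixpoint, start Z0 = Sat(wait) = {n0, n2, n3, n4, n7}, add states in Sat(~idle) with every successor in Z. Z1 = {n0, n1, n2, n3, n4, n5, n7}; fixed.
Sat(A[~idle U wait]) = {n0, n1, n2, n3, n4, n5, n7}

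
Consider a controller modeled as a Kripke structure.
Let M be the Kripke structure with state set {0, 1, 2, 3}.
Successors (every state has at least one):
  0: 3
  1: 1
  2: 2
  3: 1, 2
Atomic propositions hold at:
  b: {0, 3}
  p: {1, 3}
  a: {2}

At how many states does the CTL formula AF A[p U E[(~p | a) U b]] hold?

Sat(~p) = {0, 2}
Sat(~p | a) = {0, 2}
E[(~p | a) U b]: least fixpoint, start Z0 = Sat(b) = {0, 3}, add states in Sat(~p | a) with some successor in Z. Already a fixed point.
Sat(E[(~p | a) U b]) = {0, 3}
A[p U E[(~p | a) U b]]: least fixpoint, start Z0 = Sat(E[(~p | a) U b]) = {0, 3}, add states in Sat(p) with every successor in Z. Already a fixed point.
Sat(A[p U E[(~p | a) U b]]) = {0, 3}
AF A[p U E[(~p | a) U b]]: least fixpoint, start Z0 = {0, 3}, add states with every successor in Z. Already a fixed point.
Sat(AF A[p U E[(~p | a) U b]]) = {0, 3}
|Sat(AF A[p U E[(~p | a) U b]])| = |{0, 3}| = 2.

2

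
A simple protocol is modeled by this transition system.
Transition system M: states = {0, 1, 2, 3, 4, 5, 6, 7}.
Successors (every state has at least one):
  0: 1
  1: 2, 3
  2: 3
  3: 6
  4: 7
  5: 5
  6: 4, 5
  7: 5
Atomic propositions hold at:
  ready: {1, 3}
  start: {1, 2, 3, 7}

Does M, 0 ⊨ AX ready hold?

Sat(AX ready) = {s : every successor in {1, 3}} = {0, 2}
0 ∈ Sat(AX ready) = {0, 2}, so the formula holds at 0.

Yes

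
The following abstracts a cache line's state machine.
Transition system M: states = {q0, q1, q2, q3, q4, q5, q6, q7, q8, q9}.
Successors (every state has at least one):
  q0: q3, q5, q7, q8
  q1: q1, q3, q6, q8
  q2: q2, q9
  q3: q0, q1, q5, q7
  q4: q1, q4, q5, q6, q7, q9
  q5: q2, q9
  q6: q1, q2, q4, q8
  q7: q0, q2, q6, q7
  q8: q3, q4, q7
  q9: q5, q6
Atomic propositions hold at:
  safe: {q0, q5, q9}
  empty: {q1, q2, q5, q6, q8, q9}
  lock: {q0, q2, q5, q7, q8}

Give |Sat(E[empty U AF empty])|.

6

AF empty: least fixpoint, start Z0 = {q1, q2, q5, q6, q8, q9}, add states with every successor in Z. Already a fixed point.
Sat(AF empty) = {q1, q2, q5, q6, q8, q9}
E[empty U AF empty]: least fixpoint, start Z0 = Sat(AF empty) = {q1, q2, q5, q6, q8, q9}, add states in Sat(empty) with some successor in Z. Already a fixed point.
Sat(E[empty U AF empty]) = {q1, q2, q5, q6, q8, q9}
|Sat(E[empty U AF empty])| = |{q1, q2, q5, q6, q8, q9}| = 6.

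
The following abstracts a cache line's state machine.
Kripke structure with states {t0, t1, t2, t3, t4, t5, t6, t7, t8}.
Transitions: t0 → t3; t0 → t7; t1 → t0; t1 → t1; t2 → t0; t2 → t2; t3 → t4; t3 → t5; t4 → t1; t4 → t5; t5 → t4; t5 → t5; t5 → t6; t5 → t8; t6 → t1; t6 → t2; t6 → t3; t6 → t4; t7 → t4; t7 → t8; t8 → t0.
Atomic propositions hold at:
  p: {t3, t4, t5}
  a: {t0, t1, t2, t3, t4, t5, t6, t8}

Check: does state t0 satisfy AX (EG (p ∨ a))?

Sat(p ∨ a) = {t0, t1, t2, t3, t4, t5, t6, t8}
EG (p ∨ a): greatest fixpoint, start Z0 = {t0, t1, t2, t3, t4, t5, t6, t8}, keep only states in Sat with some successor in Z. Already a fixed point.
Sat(EG (p ∨ a)) = {t0, t1, t2, t3, t4, t5, t6, t8}
Sat(AX (EG (p ∨ a))) = {s : every successor in {t0, t1, t2, t3, t4, t5, t6, t8}} = {t1, t2, t3, t4, t5, t6, t7, t8}
t0 ∉ Sat(AX (EG (p ∨ a))) = {t1, t2, t3, t4, t5, t6, t7, t8}, so the formula does not hold at t0.

No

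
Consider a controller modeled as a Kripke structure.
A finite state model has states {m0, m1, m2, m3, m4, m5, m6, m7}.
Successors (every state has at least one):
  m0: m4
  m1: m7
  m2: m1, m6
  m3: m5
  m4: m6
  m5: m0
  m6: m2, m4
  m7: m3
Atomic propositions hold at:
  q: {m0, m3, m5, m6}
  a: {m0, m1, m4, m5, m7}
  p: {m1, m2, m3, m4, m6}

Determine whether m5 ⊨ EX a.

Sat(EX a) = {s : some successor in {m0, m1, m4, m5, m7}} = {m0, m1, m2, m3, m5, m6}
m5 ∈ Sat(EX a) = {m0, m1, m2, m3, m5, m6}, so the formula holds at m5.

Yes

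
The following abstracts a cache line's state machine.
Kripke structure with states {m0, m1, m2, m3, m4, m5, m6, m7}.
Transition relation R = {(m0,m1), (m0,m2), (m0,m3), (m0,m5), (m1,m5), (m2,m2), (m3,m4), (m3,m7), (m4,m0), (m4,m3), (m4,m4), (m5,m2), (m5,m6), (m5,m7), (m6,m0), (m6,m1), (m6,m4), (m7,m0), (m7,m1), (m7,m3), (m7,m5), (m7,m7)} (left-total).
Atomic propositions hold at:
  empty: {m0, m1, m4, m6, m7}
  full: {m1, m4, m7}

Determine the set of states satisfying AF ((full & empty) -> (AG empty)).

{m0, m1, m2, m3, m5, m6}

Sat(full & empty) = {m1, m4, m7}
AG empty: greatest fixpoint, start Z0 = {m0, m1, m4, m6, m7}, keep only states in Sat with every successor in Z. Z1 = {m6}; Z2 = ∅; fixed.
Sat(AG empty) = ∅
Sat((full & empty) -> (AG empty)) = {m0, m2, m3, m5, m6}
AF ((full & empty) -> (AG empty)): least fixpoint, start Z0 = {m0, m2, m3, m5, m6}, add states with every successor in Z. Z1 = {m0, m1, m2, m3, m5, m6}; fixed.
Sat(AF ((full & empty) -> (AG empty))) = {m0, m1, m2, m3, m5, m6}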